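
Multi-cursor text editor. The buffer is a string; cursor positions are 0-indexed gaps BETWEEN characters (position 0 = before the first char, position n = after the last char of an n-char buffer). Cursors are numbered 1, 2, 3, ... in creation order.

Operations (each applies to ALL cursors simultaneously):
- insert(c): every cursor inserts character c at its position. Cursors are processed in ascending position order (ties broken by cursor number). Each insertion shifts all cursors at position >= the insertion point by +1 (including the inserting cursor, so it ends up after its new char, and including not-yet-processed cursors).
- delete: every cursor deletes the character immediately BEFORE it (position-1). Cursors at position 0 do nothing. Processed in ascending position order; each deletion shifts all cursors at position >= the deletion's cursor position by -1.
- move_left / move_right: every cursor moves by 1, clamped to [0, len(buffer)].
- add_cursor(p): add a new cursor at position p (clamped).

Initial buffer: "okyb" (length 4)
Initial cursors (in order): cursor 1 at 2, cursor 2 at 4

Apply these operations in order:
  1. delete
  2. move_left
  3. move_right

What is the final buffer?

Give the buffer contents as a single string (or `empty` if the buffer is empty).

After op 1 (delete): buffer="oy" (len 2), cursors c1@1 c2@2, authorship ..
After op 2 (move_left): buffer="oy" (len 2), cursors c1@0 c2@1, authorship ..
After op 3 (move_right): buffer="oy" (len 2), cursors c1@1 c2@2, authorship ..

Answer: oy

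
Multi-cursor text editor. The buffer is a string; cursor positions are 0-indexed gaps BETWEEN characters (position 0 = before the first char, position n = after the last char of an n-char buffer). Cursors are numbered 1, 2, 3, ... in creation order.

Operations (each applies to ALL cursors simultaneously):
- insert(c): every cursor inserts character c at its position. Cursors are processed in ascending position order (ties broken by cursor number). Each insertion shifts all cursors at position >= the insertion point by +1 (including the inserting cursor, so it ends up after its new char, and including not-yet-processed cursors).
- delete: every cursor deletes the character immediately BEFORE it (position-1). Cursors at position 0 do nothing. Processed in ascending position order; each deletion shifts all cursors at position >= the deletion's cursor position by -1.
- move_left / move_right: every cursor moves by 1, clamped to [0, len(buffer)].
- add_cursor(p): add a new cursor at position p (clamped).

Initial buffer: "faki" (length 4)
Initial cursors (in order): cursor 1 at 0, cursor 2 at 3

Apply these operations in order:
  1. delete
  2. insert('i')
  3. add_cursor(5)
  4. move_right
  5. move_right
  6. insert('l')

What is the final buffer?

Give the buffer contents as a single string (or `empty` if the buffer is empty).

After op 1 (delete): buffer="fai" (len 3), cursors c1@0 c2@2, authorship ...
After op 2 (insert('i')): buffer="ifaii" (len 5), cursors c1@1 c2@4, authorship 1..2.
After op 3 (add_cursor(5)): buffer="ifaii" (len 5), cursors c1@1 c2@4 c3@5, authorship 1..2.
After op 4 (move_right): buffer="ifaii" (len 5), cursors c1@2 c2@5 c3@5, authorship 1..2.
After op 5 (move_right): buffer="ifaii" (len 5), cursors c1@3 c2@5 c3@5, authorship 1..2.
After op 6 (insert('l')): buffer="ifaliill" (len 8), cursors c1@4 c2@8 c3@8, authorship 1..12.23

Answer: ifaliill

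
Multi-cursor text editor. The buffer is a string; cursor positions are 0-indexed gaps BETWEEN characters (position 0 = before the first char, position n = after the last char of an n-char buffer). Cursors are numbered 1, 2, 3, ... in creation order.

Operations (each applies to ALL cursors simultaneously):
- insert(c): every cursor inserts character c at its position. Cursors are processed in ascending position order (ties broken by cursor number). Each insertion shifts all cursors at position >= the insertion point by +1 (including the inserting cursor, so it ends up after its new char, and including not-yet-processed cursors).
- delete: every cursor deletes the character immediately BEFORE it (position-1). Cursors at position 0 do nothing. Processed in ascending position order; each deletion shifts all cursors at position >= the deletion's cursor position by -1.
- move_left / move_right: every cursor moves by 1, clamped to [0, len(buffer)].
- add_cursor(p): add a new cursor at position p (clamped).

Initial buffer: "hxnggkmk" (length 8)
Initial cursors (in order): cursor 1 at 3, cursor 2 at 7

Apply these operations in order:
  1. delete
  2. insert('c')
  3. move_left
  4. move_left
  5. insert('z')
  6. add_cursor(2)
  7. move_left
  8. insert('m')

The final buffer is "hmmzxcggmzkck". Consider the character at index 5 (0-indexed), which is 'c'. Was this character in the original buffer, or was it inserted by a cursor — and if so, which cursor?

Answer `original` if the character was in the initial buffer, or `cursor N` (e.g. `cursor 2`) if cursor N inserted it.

After op 1 (delete): buffer="hxggkk" (len 6), cursors c1@2 c2@5, authorship ......
After op 2 (insert('c')): buffer="hxcggkck" (len 8), cursors c1@3 c2@7, authorship ..1...2.
After op 3 (move_left): buffer="hxcggkck" (len 8), cursors c1@2 c2@6, authorship ..1...2.
After op 4 (move_left): buffer="hxcggkck" (len 8), cursors c1@1 c2@5, authorship ..1...2.
After op 5 (insert('z')): buffer="hzxcggzkck" (len 10), cursors c1@2 c2@7, authorship .1.1..2.2.
After op 6 (add_cursor(2)): buffer="hzxcggzkck" (len 10), cursors c1@2 c3@2 c2@7, authorship .1.1..2.2.
After op 7 (move_left): buffer="hzxcggzkck" (len 10), cursors c1@1 c3@1 c2@6, authorship .1.1..2.2.
After op 8 (insert('m')): buffer="hmmzxcggmzkck" (len 13), cursors c1@3 c3@3 c2@9, authorship .131.1..22.2.
Authorship (.=original, N=cursor N): . 1 3 1 . 1 . . 2 2 . 2 .
Index 5: author = 1

Answer: cursor 1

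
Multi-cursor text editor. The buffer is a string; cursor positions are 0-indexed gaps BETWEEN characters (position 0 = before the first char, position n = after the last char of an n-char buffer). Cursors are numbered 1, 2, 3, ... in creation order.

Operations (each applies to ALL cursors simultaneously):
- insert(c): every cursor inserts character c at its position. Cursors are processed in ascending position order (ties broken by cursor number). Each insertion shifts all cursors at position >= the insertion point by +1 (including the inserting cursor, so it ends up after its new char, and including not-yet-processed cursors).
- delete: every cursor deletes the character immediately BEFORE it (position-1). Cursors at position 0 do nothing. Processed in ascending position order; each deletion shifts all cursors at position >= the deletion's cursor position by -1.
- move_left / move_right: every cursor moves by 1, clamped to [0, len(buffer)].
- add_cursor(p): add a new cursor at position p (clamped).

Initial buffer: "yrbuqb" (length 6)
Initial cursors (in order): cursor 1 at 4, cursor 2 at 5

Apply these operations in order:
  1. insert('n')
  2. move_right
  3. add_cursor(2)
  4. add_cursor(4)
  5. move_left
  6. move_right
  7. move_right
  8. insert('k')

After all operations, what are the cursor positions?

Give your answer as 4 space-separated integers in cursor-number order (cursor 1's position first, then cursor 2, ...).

Answer: 10 12 4 7

Derivation:
After op 1 (insert('n')): buffer="yrbunqnb" (len 8), cursors c1@5 c2@7, authorship ....1.2.
After op 2 (move_right): buffer="yrbunqnb" (len 8), cursors c1@6 c2@8, authorship ....1.2.
After op 3 (add_cursor(2)): buffer="yrbunqnb" (len 8), cursors c3@2 c1@6 c2@8, authorship ....1.2.
After op 4 (add_cursor(4)): buffer="yrbunqnb" (len 8), cursors c3@2 c4@4 c1@6 c2@8, authorship ....1.2.
After op 5 (move_left): buffer="yrbunqnb" (len 8), cursors c3@1 c4@3 c1@5 c2@7, authorship ....1.2.
After op 6 (move_right): buffer="yrbunqnb" (len 8), cursors c3@2 c4@4 c1@6 c2@8, authorship ....1.2.
After op 7 (move_right): buffer="yrbunqnb" (len 8), cursors c3@3 c4@5 c1@7 c2@8, authorship ....1.2.
After op 8 (insert('k')): buffer="yrbkunkqnkbk" (len 12), cursors c3@4 c4@7 c1@10 c2@12, authorship ...3.14.21.2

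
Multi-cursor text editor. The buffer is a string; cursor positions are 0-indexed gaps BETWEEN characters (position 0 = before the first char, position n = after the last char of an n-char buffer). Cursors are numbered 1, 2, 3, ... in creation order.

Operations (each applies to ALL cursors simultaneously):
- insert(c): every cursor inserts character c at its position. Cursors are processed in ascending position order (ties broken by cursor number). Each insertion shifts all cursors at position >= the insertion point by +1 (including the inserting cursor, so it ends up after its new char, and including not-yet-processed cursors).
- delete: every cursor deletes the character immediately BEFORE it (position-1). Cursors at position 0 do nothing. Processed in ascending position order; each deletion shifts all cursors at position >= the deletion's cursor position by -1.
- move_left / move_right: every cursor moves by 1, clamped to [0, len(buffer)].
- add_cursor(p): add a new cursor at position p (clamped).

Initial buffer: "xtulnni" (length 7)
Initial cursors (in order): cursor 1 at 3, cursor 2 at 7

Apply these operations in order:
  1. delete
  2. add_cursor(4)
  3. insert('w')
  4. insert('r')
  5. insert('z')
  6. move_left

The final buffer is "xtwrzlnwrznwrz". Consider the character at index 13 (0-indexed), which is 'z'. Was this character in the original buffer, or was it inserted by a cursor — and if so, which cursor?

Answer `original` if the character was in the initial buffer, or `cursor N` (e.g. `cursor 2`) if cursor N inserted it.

Answer: cursor 2

Derivation:
After op 1 (delete): buffer="xtlnn" (len 5), cursors c1@2 c2@5, authorship .....
After op 2 (add_cursor(4)): buffer="xtlnn" (len 5), cursors c1@2 c3@4 c2@5, authorship .....
After op 3 (insert('w')): buffer="xtwlnwnw" (len 8), cursors c1@3 c3@6 c2@8, authorship ..1..3.2
After op 4 (insert('r')): buffer="xtwrlnwrnwr" (len 11), cursors c1@4 c3@8 c2@11, authorship ..11..33.22
After op 5 (insert('z')): buffer="xtwrzlnwrznwrz" (len 14), cursors c1@5 c3@10 c2@14, authorship ..111..333.222
After op 6 (move_left): buffer="xtwrzlnwrznwrz" (len 14), cursors c1@4 c3@9 c2@13, authorship ..111..333.222
Authorship (.=original, N=cursor N): . . 1 1 1 . . 3 3 3 . 2 2 2
Index 13: author = 2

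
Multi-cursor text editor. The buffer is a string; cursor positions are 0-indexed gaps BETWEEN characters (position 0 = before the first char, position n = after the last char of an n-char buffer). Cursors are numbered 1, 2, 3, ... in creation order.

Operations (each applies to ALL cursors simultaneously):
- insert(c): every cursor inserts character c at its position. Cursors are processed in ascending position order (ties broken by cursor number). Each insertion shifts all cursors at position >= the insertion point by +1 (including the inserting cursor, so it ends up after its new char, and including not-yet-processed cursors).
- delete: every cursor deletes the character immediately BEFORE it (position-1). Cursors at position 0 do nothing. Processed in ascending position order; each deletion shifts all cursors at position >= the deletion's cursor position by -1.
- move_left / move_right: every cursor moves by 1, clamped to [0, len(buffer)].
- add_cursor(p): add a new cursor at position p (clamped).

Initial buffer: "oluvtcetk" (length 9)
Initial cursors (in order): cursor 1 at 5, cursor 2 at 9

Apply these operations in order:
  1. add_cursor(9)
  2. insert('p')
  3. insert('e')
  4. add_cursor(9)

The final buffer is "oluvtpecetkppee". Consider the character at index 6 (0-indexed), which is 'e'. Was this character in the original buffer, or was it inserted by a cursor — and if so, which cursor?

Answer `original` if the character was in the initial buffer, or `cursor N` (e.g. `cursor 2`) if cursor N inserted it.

After op 1 (add_cursor(9)): buffer="oluvtcetk" (len 9), cursors c1@5 c2@9 c3@9, authorship .........
After op 2 (insert('p')): buffer="oluvtpcetkpp" (len 12), cursors c1@6 c2@12 c3@12, authorship .....1....23
After op 3 (insert('e')): buffer="oluvtpecetkppee" (len 15), cursors c1@7 c2@15 c3@15, authorship .....11....2323
After op 4 (add_cursor(9)): buffer="oluvtpecetkppee" (len 15), cursors c1@7 c4@9 c2@15 c3@15, authorship .....11....2323
Authorship (.=original, N=cursor N): . . . . . 1 1 . . . . 2 3 2 3
Index 6: author = 1

Answer: cursor 1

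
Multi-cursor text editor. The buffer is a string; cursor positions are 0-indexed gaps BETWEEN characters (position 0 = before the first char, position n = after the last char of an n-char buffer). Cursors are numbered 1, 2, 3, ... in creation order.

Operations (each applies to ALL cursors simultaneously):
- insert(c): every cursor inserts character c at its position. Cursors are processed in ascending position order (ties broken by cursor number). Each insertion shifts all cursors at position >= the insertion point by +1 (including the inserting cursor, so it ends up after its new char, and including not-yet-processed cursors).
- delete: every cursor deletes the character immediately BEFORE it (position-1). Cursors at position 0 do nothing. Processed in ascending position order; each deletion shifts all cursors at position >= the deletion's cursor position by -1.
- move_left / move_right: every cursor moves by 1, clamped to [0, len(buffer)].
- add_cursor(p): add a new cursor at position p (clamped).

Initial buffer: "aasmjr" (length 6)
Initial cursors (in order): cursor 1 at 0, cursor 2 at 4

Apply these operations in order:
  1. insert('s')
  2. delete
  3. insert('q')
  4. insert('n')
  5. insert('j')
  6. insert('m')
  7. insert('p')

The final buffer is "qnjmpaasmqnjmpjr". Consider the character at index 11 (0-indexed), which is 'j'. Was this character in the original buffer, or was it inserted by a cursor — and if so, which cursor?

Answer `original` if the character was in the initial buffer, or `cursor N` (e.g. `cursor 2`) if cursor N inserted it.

Answer: cursor 2

Derivation:
After op 1 (insert('s')): buffer="saasmsjr" (len 8), cursors c1@1 c2@6, authorship 1....2..
After op 2 (delete): buffer="aasmjr" (len 6), cursors c1@0 c2@4, authorship ......
After op 3 (insert('q')): buffer="qaasmqjr" (len 8), cursors c1@1 c2@6, authorship 1....2..
After op 4 (insert('n')): buffer="qnaasmqnjr" (len 10), cursors c1@2 c2@8, authorship 11....22..
After op 5 (insert('j')): buffer="qnjaasmqnjjr" (len 12), cursors c1@3 c2@10, authorship 111....222..
After op 6 (insert('m')): buffer="qnjmaasmqnjmjr" (len 14), cursors c1@4 c2@12, authorship 1111....2222..
After op 7 (insert('p')): buffer="qnjmpaasmqnjmpjr" (len 16), cursors c1@5 c2@14, authorship 11111....22222..
Authorship (.=original, N=cursor N): 1 1 1 1 1 . . . . 2 2 2 2 2 . .
Index 11: author = 2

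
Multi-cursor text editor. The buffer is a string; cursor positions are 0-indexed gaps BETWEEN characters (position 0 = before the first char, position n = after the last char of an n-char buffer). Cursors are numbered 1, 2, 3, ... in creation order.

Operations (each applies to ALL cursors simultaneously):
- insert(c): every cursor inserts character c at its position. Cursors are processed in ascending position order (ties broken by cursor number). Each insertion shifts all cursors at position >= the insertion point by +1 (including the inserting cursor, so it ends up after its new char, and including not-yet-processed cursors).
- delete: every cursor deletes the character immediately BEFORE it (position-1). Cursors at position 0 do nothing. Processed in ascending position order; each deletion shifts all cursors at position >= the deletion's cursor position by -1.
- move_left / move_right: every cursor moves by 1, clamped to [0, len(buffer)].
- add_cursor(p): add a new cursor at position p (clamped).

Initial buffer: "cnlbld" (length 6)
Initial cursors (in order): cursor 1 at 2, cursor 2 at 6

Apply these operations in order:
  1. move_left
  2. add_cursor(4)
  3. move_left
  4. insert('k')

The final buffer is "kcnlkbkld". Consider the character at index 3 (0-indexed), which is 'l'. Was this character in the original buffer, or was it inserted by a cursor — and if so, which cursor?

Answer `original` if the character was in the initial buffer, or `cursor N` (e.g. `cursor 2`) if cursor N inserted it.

After op 1 (move_left): buffer="cnlbld" (len 6), cursors c1@1 c2@5, authorship ......
After op 2 (add_cursor(4)): buffer="cnlbld" (len 6), cursors c1@1 c3@4 c2@5, authorship ......
After op 3 (move_left): buffer="cnlbld" (len 6), cursors c1@0 c3@3 c2@4, authorship ......
After op 4 (insert('k')): buffer="kcnlkbkld" (len 9), cursors c1@1 c3@5 c2@7, authorship 1...3.2..
Authorship (.=original, N=cursor N): 1 . . . 3 . 2 . .
Index 3: author = original

Answer: original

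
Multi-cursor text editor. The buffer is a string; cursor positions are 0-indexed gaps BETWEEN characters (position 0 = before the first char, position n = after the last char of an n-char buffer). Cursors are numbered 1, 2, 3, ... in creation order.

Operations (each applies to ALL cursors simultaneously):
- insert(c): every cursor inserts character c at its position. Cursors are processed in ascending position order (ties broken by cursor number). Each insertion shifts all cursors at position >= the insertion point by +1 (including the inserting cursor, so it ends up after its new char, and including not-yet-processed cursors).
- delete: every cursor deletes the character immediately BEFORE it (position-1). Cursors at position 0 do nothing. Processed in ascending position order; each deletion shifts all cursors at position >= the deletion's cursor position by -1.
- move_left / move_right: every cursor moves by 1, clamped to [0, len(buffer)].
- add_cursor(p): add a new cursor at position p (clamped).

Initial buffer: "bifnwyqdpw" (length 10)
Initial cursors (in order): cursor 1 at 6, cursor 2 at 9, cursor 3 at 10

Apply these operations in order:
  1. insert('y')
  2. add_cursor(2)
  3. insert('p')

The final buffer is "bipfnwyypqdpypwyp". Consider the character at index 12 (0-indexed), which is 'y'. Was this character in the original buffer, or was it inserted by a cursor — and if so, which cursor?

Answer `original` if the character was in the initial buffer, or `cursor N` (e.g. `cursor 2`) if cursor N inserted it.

After op 1 (insert('y')): buffer="bifnwyyqdpywy" (len 13), cursors c1@7 c2@11 c3@13, authorship ......1...2.3
After op 2 (add_cursor(2)): buffer="bifnwyyqdpywy" (len 13), cursors c4@2 c1@7 c2@11 c3@13, authorship ......1...2.3
After op 3 (insert('p')): buffer="bipfnwyypqdpypwyp" (len 17), cursors c4@3 c1@9 c2@14 c3@17, authorship ..4....11...22.33
Authorship (.=original, N=cursor N): . . 4 . . . . 1 1 . . . 2 2 . 3 3
Index 12: author = 2

Answer: cursor 2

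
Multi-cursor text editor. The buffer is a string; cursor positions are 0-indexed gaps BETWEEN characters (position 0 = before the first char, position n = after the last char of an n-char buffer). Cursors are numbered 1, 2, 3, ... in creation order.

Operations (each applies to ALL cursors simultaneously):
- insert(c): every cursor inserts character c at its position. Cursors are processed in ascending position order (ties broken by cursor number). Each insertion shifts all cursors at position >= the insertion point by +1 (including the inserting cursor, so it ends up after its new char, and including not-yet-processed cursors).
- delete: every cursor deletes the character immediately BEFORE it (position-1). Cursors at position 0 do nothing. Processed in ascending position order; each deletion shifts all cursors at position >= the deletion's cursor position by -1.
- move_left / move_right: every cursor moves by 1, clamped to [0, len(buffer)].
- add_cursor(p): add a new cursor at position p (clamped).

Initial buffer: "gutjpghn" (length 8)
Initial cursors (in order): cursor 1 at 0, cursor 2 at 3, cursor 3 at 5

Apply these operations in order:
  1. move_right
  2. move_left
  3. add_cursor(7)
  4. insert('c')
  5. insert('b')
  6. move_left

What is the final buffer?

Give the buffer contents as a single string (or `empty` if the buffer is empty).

After op 1 (move_right): buffer="gutjpghn" (len 8), cursors c1@1 c2@4 c3@6, authorship ........
After op 2 (move_left): buffer="gutjpghn" (len 8), cursors c1@0 c2@3 c3@5, authorship ........
After op 3 (add_cursor(7)): buffer="gutjpghn" (len 8), cursors c1@0 c2@3 c3@5 c4@7, authorship ........
After op 4 (insert('c')): buffer="cgutcjpcghcn" (len 12), cursors c1@1 c2@5 c3@8 c4@11, authorship 1...2..3..4.
After op 5 (insert('b')): buffer="cbgutcbjpcbghcbn" (len 16), cursors c1@2 c2@7 c3@11 c4@15, authorship 11...22..33..44.
After op 6 (move_left): buffer="cbgutcbjpcbghcbn" (len 16), cursors c1@1 c2@6 c3@10 c4@14, authorship 11...22..33..44.

Answer: cbgutcbjpcbghcbn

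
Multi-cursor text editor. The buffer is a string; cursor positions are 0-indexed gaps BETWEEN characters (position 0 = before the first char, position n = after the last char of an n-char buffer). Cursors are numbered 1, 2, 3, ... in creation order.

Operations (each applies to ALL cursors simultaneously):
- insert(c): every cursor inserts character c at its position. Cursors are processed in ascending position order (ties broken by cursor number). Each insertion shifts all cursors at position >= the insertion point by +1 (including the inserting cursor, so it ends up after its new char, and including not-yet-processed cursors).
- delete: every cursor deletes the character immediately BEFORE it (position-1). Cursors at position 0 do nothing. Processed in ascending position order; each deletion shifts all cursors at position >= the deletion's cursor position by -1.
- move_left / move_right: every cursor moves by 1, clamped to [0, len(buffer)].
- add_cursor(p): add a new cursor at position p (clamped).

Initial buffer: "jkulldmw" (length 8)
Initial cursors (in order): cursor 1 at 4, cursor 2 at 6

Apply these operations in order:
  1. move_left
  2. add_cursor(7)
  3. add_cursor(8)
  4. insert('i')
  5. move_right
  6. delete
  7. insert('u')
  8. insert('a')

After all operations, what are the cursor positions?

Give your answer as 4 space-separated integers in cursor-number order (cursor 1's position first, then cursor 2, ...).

After op 1 (move_left): buffer="jkulldmw" (len 8), cursors c1@3 c2@5, authorship ........
After op 2 (add_cursor(7)): buffer="jkulldmw" (len 8), cursors c1@3 c2@5 c3@7, authorship ........
After op 3 (add_cursor(8)): buffer="jkulldmw" (len 8), cursors c1@3 c2@5 c3@7 c4@8, authorship ........
After op 4 (insert('i')): buffer="jkuillidmiwi" (len 12), cursors c1@4 c2@7 c3@10 c4@12, authorship ...1..2..3.4
After op 5 (move_right): buffer="jkuillidmiwi" (len 12), cursors c1@5 c2@8 c3@11 c4@12, authorship ...1..2..3.4
After op 6 (delete): buffer="jkuilimi" (len 8), cursors c1@4 c2@6 c3@8 c4@8, authorship ...1.2.3
After op 7 (insert('u')): buffer="jkuiuliumiuu" (len 12), cursors c1@5 c2@8 c3@12 c4@12, authorship ...11.22.334
After op 8 (insert('a')): buffer="jkuiualiuamiuuaa" (len 16), cursors c1@6 c2@10 c3@16 c4@16, authorship ...111.222.33434

Answer: 6 10 16 16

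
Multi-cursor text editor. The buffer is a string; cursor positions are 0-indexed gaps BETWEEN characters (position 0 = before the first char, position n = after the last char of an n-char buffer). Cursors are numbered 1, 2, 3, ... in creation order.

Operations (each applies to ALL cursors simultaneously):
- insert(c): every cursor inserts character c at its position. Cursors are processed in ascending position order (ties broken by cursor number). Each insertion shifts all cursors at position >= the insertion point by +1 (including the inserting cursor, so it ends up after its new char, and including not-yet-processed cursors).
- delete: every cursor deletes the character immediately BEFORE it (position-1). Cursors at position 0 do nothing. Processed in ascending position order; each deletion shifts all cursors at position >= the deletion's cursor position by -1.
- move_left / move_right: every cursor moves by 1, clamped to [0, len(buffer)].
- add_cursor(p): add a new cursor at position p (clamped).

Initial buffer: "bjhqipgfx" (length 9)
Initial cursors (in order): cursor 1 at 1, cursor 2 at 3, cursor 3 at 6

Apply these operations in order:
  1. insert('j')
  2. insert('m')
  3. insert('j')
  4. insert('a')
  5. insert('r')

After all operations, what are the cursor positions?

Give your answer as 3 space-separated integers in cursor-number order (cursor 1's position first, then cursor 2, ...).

After op 1 (insert('j')): buffer="bjjhjqipjgfx" (len 12), cursors c1@2 c2@5 c3@9, authorship .1..2...3...
After op 2 (insert('m')): buffer="bjmjhjmqipjmgfx" (len 15), cursors c1@3 c2@7 c3@12, authorship .11..22...33...
After op 3 (insert('j')): buffer="bjmjjhjmjqipjmjgfx" (len 18), cursors c1@4 c2@9 c3@15, authorship .111..222...333...
After op 4 (insert('a')): buffer="bjmjajhjmjaqipjmjagfx" (len 21), cursors c1@5 c2@11 c3@18, authorship .1111..2222...3333...
After op 5 (insert('r')): buffer="bjmjarjhjmjarqipjmjargfx" (len 24), cursors c1@6 c2@13 c3@21, authorship .11111..22222...33333...

Answer: 6 13 21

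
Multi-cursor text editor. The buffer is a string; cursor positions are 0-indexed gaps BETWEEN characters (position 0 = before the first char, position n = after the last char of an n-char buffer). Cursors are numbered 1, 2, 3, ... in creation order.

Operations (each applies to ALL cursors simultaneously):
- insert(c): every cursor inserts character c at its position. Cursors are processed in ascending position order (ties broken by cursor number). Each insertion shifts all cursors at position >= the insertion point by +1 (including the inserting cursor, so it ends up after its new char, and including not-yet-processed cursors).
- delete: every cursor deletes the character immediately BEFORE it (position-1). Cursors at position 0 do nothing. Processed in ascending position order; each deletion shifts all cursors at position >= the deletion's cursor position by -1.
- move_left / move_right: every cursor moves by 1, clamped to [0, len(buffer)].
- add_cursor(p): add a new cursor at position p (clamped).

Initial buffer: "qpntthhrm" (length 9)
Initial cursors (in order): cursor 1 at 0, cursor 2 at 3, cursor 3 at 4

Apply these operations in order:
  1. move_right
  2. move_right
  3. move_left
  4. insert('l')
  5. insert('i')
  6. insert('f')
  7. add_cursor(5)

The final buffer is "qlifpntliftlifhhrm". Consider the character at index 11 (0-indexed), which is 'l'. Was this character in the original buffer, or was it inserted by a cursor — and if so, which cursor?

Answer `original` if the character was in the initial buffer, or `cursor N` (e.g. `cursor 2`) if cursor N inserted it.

Answer: cursor 3

Derivation:
After op 1 (move_right): buffer="qpntthhrm" (len 9), cursors c1@1 c2@4 c3@5, authorship .........
After op 2 (move_right): buffer="qpntthhrm" (len 9), cursors c1@2 c2@5 c3@6, authorship .........
After op 3 (move_left): buffer="qpntthhrm" (len 9), cursors c1@1 c2@4 c3@5, authorship .........
After op 4 (insert('l')): buffer="qlpntltlhhrm" (len 12), cursors c1@2 c2@6 c3@8, authorship .1...2.3....
After op 5 (insert('i')): buffer="qlipntlitlihhrm" (len 15), cursors c1@3 c2@8 c3@11, authorship .11...22.33....
After op 6 (insert('f')): buffer="qlifpntliftlifhhrm" (len 18), cursors c1@4 c2@10 c3@14, authorship .111...222.333....
After op 7 (add_cursor(5)): buffer="qlifpntliftlifhhrm" (len 18), cursors c1@4 c4@5 c2@10 c3@14, authorship .111...222.333....
Authorship (.=original, N=cursor N): . 1 1 1 . . . 2 2 2 . 3 3 3 . . . .
Index 11: author = 3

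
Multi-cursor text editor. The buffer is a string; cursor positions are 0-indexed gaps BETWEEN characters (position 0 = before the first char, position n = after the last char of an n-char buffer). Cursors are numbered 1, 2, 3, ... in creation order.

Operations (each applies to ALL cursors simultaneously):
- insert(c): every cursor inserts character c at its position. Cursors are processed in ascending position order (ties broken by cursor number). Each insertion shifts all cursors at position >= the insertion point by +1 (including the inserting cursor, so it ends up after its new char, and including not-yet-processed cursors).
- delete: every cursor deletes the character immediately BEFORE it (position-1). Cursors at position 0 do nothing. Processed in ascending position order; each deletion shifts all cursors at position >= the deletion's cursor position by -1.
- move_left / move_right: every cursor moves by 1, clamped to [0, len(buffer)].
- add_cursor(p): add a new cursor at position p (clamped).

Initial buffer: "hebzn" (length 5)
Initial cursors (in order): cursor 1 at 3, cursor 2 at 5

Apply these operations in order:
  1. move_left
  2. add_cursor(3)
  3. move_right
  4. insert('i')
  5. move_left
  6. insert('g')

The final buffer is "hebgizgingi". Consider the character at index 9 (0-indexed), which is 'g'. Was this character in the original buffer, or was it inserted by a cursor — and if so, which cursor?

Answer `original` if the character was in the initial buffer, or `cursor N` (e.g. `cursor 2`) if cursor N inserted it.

After op 1 (move_left): buffer="hebzn" (len 5), cursors c1@2 c2@4, authorship .....
After op 2 (add_cursor(3)): buffer="hebzn" (len 5), cursors c1@2 c3@3 c2@4, authorship .....
After op 3 (move_right): buffer="hebzn" (len 5), cursors c1@3 c3@4 c2@5, authorship .....
After op 4 (insert('i')): buffer="hebizini" (len 8), cursors c1@4 c3@6 c2@8, authorship ...1.3.2
After op 5 (move_left): buffer="hebizini" (len 8), cursors c1@3 c3@5 c2@7, authorship ...1.3.2
After op 6 (insert('g')): buffer="hebgizgingi" (len 11), cursors c1@4 c3@7 c2@10, authorship ...11.33.22
Authorship (.=original, N=cursor N): . . . 1 1 . 3 3 . 2 2
Index 9: author = 2

Answer: cursor 2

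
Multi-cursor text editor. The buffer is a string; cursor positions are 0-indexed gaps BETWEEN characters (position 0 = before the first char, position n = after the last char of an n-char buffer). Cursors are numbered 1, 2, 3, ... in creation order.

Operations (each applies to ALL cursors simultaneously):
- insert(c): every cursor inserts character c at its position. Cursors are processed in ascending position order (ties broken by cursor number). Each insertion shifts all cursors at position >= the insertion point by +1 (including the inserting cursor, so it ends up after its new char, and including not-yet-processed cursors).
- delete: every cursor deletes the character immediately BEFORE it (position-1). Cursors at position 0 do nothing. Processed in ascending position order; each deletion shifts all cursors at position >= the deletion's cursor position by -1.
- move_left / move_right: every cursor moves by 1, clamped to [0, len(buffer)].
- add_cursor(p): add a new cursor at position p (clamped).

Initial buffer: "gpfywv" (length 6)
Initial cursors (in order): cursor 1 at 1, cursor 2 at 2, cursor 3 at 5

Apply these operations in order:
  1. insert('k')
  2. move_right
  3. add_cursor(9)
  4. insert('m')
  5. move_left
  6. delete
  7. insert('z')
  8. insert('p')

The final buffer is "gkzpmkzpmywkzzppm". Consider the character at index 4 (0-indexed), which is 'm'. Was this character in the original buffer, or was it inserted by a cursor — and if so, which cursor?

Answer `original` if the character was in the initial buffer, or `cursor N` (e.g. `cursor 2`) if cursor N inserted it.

After op 1 (insert('k')): buffer="gkpkfywkv" (len 9), cursors c1@2 c2@4 c3@8, authorship .1.2...3.
After op 2 (move_right): buffer="gkpkfywkv" (len 9), cursors c1@3 c2@5 c3@9, authorship .1.2...3.
After op 3 (add_cursor(9)): buffer="gkpkfywkv" (len 9), cursors c1@3 c2@5 c3@9 c4@9, authorship .1.2...3.
After op 4 (insert('m')): buffer="gkpmkfmywkvmm" (len 13), cursors c1@4 c2@7 c3@13 c4@13, authorship .1.12.2..3.34
After op 5 (move_left): buffer="gkpmkfmywkvmm" (len 13), cursors c1@3 c2@6 c3@12 c4@12, authorship .1.12.2..3.34
After op 6 (delete): buffer="gkmkmywkm" (len 9), cursors c1@2 c2@4 c3@8 c4@8, authorship .1122..34
After op 7 (insert('z')): buffer="gkzmkzmywkzzm" (len 13), cursors c1@3 c2@6 c3@12 c4@12, authorship .111222..3344
After op 8 (insert('p')): buffer="gkzpmkzpmywkzzppm" (len 17), cursors c1@4 c2@8 c3@16 c4@16, authorship .11112222..334344
Authorship (.=original, N=cursor N): . 1 1 1 1 2 2 2 2 . . 3 3 4 3 4 4
Index 4: author = 1

Answer: cursor 1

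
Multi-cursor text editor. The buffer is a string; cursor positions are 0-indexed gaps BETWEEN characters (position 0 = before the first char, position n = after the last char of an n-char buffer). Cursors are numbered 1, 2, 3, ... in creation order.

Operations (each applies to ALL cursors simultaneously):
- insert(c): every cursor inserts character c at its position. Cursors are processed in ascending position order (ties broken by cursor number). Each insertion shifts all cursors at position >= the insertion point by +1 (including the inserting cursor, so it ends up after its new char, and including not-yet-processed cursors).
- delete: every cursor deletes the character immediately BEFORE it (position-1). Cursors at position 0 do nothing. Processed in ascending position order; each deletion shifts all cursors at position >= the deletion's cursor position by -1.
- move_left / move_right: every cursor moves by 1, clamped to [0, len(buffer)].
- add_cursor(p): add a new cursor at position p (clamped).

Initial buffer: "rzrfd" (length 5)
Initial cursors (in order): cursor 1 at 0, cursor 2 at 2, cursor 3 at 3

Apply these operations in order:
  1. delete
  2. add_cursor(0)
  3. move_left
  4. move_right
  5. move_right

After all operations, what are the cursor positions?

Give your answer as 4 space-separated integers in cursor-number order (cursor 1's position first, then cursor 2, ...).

Answer: 2 2 2 2

Derivation:
After op 1 (delete): buffer="rfd" (len 3), cursors c1@0 c2@1 c3@1, authorship ...
After op 2 (add_cursor(0)): buffer="rfd" (len 3), cursors c1@0 c4@0 c2@1 c3@1, authorship ...
After op 3 (move_left): buffer="rfd" (len 3), cursors c1@0 c2@0 c3@0 c4@0, authorship ...
After op 4 (move_right): buffer="rfd" (len 3), cursors c1@1 c2@1 c3@1 c4@1, authorship ...
After op 5 (move_right): buffer="rfd" (len 3), cursors c1@2 c2@2 c3@2 c4@2, authorship ...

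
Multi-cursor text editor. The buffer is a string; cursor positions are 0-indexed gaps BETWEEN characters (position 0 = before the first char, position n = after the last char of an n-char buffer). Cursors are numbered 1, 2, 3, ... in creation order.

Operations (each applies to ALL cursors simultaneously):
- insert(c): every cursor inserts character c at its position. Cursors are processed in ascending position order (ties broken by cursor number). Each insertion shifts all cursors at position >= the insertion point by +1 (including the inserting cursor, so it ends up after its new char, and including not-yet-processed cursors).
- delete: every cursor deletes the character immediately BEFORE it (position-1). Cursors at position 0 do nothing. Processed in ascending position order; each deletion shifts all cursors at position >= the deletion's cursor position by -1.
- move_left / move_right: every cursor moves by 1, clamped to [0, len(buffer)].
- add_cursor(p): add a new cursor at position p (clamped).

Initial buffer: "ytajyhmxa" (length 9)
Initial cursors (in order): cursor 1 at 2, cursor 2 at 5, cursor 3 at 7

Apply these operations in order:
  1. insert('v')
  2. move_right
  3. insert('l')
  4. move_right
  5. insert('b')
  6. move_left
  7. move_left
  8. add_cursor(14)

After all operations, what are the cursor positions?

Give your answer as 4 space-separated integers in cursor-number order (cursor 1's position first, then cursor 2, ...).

After op 1 (insert('v')): buffer="ytvajyvhmvxa" (len 12), cursors c1@3 c2@7 c3@10, authorship ..1...2..3..
After op 2 (move_right): buffer="ytvajyvhmvxa" (len 12), cursors c1@4 c2@8 c3@11, authorship ..1...2..3..
After op 3 (insert('l')): buffer="ytvaljyvhlmvxla" (len 15), cursors c1@5 c2@10 c3@14, authorship ..1.1..2.2.3.3.
After op 4 (move_right): buffer="ytvaljyvhlmvxla" (len 15), cursors c1@6 c2@11 c3@15, authorship ..1.1..2.2.3.3.
After op 5 (insert('b')): buffer="ytvaljbyvhlmbvxlab" (len 18), cursors c1@7 c2@13 c3@18, authorship ..1.1.1.2.2.23.3.3
After op 6 (move_left): buffer="ytvaljbyvhlmbvxlab" (len 18), cursors c1@6 c2@12 c3@17, authorship ..1.1.1.2.2.23.3.3
After op 7 (move_left): buffer="ytvaljbyvhlmbvxlab" (len 18), cursors c1@5 c2@11 c3@16, authorship ..1.1.1.2.2.23.3.3
After op 8 (add_cursor(14)): buffer="ytvaljbyvhlmbvxlab" (len 18), cursors c1@5 c2@11 c4@14 c3@16, authorship ..1.1.1.2.2.23.3.3

Answer: 5 11 16 14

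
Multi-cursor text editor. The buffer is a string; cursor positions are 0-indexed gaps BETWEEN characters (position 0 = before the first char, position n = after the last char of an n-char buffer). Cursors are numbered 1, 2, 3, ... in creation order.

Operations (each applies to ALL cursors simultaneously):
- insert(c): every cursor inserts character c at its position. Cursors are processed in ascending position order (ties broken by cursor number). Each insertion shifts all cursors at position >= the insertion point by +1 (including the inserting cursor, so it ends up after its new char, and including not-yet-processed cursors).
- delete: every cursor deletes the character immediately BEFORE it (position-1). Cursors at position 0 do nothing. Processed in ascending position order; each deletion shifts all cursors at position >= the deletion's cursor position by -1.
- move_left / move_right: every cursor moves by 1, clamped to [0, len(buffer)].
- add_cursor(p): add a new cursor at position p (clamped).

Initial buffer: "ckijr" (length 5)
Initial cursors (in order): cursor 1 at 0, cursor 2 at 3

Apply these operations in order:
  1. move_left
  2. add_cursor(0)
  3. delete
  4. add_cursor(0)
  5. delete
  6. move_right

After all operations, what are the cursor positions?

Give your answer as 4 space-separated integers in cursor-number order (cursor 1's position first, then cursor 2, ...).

Answer: 1 1 1 1

Derivation:
After op 1 (move_left): buffer="ckijr" (len 5), cursors c1@0 c2@2, authorship .....
After op 2 (add_cursor(0)): buffer="ckijr" (len 5), cursors c1@0 c3@0 c2@2, authorship .....
After op 3 (delete): buffer="cijr" (len 4), cursors c1@0 c3@0 c2@1, authorship ....
After op 4 (add_cursor(0)): buffer="cijr" (len 4), cursors c1@0 c3@0 c4@0 c2@1, authorship ....
After op 5 (delete): buffer="ijr" (len 3), cursors c1@0 c2@0 c3@0 c4@0, authorship ...
After op 6 (move_right): buffer="ijr" (len 3), cursors c1@1 c2@1 c3@1 c4@1, authorship ...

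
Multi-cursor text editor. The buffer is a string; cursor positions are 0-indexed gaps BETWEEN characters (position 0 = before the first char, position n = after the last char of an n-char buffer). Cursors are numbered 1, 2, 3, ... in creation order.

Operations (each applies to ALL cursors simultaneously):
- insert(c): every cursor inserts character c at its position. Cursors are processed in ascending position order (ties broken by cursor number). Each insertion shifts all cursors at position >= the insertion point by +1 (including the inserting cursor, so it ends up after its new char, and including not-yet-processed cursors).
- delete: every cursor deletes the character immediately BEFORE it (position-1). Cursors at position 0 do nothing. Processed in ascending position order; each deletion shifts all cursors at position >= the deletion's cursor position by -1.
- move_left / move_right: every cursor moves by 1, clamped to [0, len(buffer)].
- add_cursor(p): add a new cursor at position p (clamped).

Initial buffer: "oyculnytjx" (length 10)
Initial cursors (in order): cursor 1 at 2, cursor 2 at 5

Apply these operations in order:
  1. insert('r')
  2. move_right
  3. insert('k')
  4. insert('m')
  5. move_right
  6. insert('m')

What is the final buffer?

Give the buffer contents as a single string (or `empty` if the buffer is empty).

Answer: oyrckmumlrnkmymtjx

Derivation:
After op 1 (insert('r')): buffer="oyrculrnytjx" (len 12), cursors c1@3 c2@7, authorship ..1...2.....
After op 2 (move_right): buffer="oyrculrnytjx" (len 12), cursors c1@4 c2@8, authorship ..1...2.....
After op 3 (insert('k')): buffer="oyrckulrnkytjx" (len 14), cursors c1@5 c2@10, authorship ..1.1..2.2....
After op 4 (insert('m')): buffer="oyrckmulrnkmytjx" (len 16), cursors c1@6 c2@12, authorship ..1.11..2.22....
After op 5 (move_right): buffer="oyrckmulrnkmytjx" (len 16), cursors c1@7 c2@13, authorship ..1.11..2.22....
After op 6 (insert('m')): buffer="oyrckmumlrnkmymtjx" (len 18), cursors c1@8 c2@15, authorship ..1.11.1.2.22.2...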